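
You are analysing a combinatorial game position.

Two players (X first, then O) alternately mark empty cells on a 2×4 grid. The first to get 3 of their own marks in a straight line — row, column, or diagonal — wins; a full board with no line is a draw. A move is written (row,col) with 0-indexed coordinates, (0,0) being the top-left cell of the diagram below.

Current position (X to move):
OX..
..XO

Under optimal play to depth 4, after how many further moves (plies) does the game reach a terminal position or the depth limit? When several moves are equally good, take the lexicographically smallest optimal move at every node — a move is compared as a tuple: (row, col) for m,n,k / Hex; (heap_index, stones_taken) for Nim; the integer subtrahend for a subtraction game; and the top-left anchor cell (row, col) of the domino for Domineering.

[OX../..XO] X move#1: (0,2):+0/OXX./..XO*, (0,3):+0/OX.X/..XO, (1,0):+0/OX../X.XO, (1,1):+0/OX../.XXO
[OXX./..XO] O move#2: (0,3):+0/OXXO/..XO*, (1,0):-1/OXX./O.XO, (1,1):-1/OXX./.OXO
[OXXO/..XO] X move#3: (1,0):+0/OXXO/X.XO*, (1,1):+0/OXXO/.XXO
[OXXO/X.XO] O move#4: (1,1):+0/OXXO/XOXO*
[OXXO/XOXO] end (terminal +0, X#5); searched OX../..XO to 4

PV length from [OX../..XO]: 4 plies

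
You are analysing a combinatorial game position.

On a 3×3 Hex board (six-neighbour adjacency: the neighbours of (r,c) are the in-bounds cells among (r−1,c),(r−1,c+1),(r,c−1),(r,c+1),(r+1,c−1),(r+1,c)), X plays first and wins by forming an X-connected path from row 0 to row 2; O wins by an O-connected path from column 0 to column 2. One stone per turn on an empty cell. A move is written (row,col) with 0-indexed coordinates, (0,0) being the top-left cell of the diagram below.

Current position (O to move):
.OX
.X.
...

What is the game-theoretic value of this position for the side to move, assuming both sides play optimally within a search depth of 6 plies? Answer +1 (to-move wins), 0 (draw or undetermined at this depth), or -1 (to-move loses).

value(.OX/.X./..., O) = -1

[.OX/.X./...] O move#1: (0,0):-1/OOX/.X./...*, (1,0):-1/.OX/OX./..., (1,2):-1/.OX/.XO/..., (2,0):-1/.OX/.X./O.., (2,1):-1/.OX/.X./.O., (2,2):-1/.OX/.X./..O
[OOX/.X./...] X move#2: (1,0):+1/OOX/XX./...*, (1,2):+1/OOX/.XX/..., (2,0):+1/OOX/.X./X.., (2,1):+1/OOX/.X./.X., (2,2):+1/OOX/.X./..X
[OOX/XX./...] O move#3: (1,2):-1/OOX/XXO/...*, (2,0):-1/OOX/XX./O.., (2,1):-1/OOX/XX./.O., (2,2):-1/OOX/XX./..O
[OOX/XXO/...] X move#4: (2,0):+1/OOX/XXO/X..*, (2,1):+1/OOX/XXO/.X., (2,2):+1/OOX/XXO/..X
[OOX/XXO/X..] end (terminal -1, O#5); searched .OX/.X./... to 6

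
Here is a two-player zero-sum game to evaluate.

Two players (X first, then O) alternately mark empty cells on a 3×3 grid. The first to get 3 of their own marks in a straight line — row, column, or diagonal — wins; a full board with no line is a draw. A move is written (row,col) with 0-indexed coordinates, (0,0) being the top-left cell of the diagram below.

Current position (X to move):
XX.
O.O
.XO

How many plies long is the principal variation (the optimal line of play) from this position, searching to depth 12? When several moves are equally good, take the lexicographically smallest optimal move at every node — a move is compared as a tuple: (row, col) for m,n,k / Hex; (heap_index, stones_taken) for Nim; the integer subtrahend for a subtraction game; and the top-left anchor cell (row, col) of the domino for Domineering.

PV length from [XX./O.O/.XO]: 1 ply

ply 1, X at XX./O.O/.XO | (0,2)=+1→XXX/O.O/.XO*; (1,1)=+1→XX./OXO/.XO; (2,0)=-1→XX./O.O/XXO
ply 2: XXX/O.O/.XO is terminal -1 (O); from XX./O.O/.XO depth 12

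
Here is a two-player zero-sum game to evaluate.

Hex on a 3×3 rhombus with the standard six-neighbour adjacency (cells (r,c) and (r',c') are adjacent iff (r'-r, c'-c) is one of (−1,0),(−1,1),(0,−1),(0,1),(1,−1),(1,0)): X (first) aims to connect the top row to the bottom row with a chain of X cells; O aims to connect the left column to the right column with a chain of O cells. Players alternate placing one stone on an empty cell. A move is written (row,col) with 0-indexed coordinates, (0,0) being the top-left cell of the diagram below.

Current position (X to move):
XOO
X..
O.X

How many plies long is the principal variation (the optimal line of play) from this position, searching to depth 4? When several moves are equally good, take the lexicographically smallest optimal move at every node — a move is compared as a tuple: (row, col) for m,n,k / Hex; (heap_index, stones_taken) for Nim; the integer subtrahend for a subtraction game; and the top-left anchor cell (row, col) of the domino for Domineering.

PV length from [XOO/X../O.X]: 3 plies

[XOO/X../O.X] X move#1: (1,1):+1/XOO/XX./O.X*, (1,2):-1/XOO/X.X/O.X, (2,1):-1/XOO/X../OXX
[XOO/XX./O.X] O move#2: (1,2):-1/XOO/XXO/O.X*, (2,1):-1/XOO/XX./OOX
[XOO/XXO/O.X] X move#3: (2,1):+1/XOO/XXO/OXX*
[XOO/XXO/OXX] end (terminal -1, O#4); searched XOO/X../O.X to 4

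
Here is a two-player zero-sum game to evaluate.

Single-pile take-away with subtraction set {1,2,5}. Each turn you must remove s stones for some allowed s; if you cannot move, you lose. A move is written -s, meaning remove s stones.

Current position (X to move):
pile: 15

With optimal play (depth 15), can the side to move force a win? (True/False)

p1 X@[15]: -1[14]-1* -2[13]-1 -5[10]-1
p2 O@[14]: -1[13]-1 -2[12]+1* -5[9]+1
p3 X@[12]: -1[11]-1* -2[10]-1 -5[7]-1
p4 O@[11]: -1[10]-1 -2[9]+1* -5[6]+1
p5 X@[9]: -1[8]-1* -2[7]-1 -5[4]-1
p6 O@[8]: -1[7]-1 -2[6]+1* -5[3]+1
p7 X@[6]: -1[5]-1* -2[4]-1 -5[1]-1
p8 O@[5]: -1[4]-1 -2[3]+1* -5[0]+1
p9 X@[3]: -1[2]-1* -2[1]-1
p10 O@[2]: -1[1]-1 -2[0]+1*
p11 X@[0] terminal -1; root [15] d15

X winning at [15]: False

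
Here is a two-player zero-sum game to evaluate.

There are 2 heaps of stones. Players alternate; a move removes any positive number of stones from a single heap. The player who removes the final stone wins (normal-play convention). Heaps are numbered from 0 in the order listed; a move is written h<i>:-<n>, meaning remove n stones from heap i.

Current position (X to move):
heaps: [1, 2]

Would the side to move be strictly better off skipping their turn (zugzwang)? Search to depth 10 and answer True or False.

[(1,2)] X move#1: h0:-1:-1/(0,2), h1:-1:+1/(1,1)*, h1:-2:-1/(1,0)
[(1,1)] O move#2: h0:-1:-1/(0,1)*, h1:-1:-1/(1,0)
[(0,1)] X move#3: h1:-1:+1/(0,0)*
[(0,0)] end (terminal -1, O#4); searched (1,2) to 10
pass branch (O moves first from the same position):
  | [(1,2)] O move#1: h0:-1:-1/(0,2), h1:-1:+1/(1,1)*, h1:-2:-1/(1,0)
  | [(1,1)] X move#2: h0:-1:-1/(0,1)*, h1:-1:-1/(1,0)
  | [(0,1)] O move#3: h1:-1:+1/(0,0)*
  | [(0,0)] end (terminal -1, X#4); searched (1,2) to 10
X moving scores +1; X passing scores -1

zugzwang((1,2), X) = False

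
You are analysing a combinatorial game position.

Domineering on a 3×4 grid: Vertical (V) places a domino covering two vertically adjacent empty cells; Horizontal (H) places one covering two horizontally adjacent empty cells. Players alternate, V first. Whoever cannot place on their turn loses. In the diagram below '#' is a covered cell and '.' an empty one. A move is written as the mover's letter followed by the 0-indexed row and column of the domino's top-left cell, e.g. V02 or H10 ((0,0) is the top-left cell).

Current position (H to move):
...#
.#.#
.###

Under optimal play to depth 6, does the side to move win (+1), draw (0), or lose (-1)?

value(...#/.#.#/.###, H) = -1

[...#/.#.#/.###] H move#1: H00:-1/##.#/.#.#/.###*, H01:-1/.###/.#.#/.###
[##.#/.#.#/.###] V move#2: V02:+1/####/.###/.###*, V10:+1/##.#/##.#/####
[####/.###/.###] end (terminal -1, H#3); searched ...#/.#.#/.### to 6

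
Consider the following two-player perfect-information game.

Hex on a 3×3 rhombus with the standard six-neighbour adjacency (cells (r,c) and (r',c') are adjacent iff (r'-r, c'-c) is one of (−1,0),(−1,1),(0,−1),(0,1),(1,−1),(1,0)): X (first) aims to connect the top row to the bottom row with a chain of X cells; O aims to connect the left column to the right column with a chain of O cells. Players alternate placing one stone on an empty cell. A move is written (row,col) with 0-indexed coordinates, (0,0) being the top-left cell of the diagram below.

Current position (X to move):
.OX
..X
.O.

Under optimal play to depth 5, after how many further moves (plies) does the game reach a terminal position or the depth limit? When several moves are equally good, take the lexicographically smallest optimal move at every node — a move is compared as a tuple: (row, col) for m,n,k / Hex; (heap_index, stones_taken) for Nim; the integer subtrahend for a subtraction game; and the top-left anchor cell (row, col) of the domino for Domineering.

PV length from [.OX/..X/.O.]: 5 plies

ply 1, X at .OX/..X/.O. | (0,0)=+1→XOX/..X/.O.*; (1,0)=+1→.OX/X.X/.O.; (1,1)=+1→.OX/.XX/.O.; (2,0)=+1→.OX/..X/XO.; (2,2)=+1→.OX/..X/.OX
ply 2, O at XOX/..X/.O. | (1,0)=-1→XOX/O.X/.O.*; (1,1)=-1→XOX/.OX/.O.; (2,0)=-1→XOX/..X/OO.; (2,2)=-1→XOX/..X/.OO
ply 3, X at XOX/O.X/.O. | (1,1)=+1→XOX/OXX/.O.*; (2,0)=+1→XOX/O.X/XO.; (2,2)=+1→XOX/O.X/.OX
ply 4, O at XOX/OXX/.O. | (2,0)=-1→XOX/OXX/OO.*; (2,2)=-1→XOX/OXX/.OO
ply 5, X at XOX/OXX/OO. | (2,2)=+1→XOX/OXX/OOX*
ply 6: XOX/OXX/OOX is terminal -1 (O); from .OX/..X/.O. depth 5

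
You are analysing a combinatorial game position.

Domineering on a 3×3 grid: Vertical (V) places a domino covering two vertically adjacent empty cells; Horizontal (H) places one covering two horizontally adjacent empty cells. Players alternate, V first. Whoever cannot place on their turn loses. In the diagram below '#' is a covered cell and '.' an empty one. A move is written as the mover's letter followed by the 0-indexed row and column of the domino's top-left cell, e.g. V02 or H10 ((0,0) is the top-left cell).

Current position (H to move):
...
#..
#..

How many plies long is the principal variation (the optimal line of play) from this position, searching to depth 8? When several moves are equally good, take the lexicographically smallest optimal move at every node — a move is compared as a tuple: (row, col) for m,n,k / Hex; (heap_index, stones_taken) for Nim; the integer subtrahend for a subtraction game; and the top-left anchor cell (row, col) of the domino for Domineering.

PV length from [.../#../#..]: 1 ply

ply 1, H at .../#../#.. | H00=-1→##./#../#..; H01=-1→.##/#../#..; H11=+1→.../###/#..*; H21=-1→.../#../###
ply 2: .../###/#.. is terminal -1 (V); from .../#../#.. depth 8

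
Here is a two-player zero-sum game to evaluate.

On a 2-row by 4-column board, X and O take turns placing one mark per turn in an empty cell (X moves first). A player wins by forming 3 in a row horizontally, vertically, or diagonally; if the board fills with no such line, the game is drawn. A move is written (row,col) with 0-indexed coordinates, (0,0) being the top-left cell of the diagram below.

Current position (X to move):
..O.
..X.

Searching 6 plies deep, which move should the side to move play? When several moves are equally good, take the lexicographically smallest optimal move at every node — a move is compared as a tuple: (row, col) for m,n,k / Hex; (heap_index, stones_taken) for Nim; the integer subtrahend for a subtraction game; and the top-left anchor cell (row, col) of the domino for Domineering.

p1 X@[..O./..X.]: (0,0)[X.O./..X.]+0 (0,1)[.XO./..X.]+0 (0,3)[..OX/..X.]+0 (1,0)[..O./X.X.]+0 (1,1)[..O./.XX.]+1* (1,3)[..O./..XX]+0
p2 O@[..O./.XX.]: (0,0)[O.O./.XX.]-1* (0,1)[.OO./.XX.]-1 (0,3)[..OO/.XX.]-1 (1,0)[..O./OXX.]-1 (1,3)[..O./.XXO]-1
p3 X@[O.O./.XX.]: (0,1)[OXO./.XX.]+1* (0,3)[O.OX/.XX.]-1 (1,0)[O.O./XXX.]+1 (1,3)[O.O./.XXX]+1
p4 O@[OXO./.XX.]: (0,3)[OXOO/.XX.]-1* (1,0)[OXO./OXX.]-1 (1,3)[OXO./.XXO]-1
p5 X@[OXOO/.XX.]: (1,0)[OXOO/XXX.]+1* (1,3)[OXOO/.XXX]+1
p6 O@[OXOO/XXX.] terminal -1; root [..O./..X.] d6

X's best at [..O./..X.]: (1,1)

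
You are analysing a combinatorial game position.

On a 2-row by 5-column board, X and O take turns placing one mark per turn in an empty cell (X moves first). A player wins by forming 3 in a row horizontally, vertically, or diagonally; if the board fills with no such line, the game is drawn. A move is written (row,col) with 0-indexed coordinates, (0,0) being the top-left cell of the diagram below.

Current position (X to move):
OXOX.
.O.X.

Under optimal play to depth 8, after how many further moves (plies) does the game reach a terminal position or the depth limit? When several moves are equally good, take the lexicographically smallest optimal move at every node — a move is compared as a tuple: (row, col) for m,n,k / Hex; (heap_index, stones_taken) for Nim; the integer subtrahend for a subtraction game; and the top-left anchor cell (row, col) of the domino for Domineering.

p1 X@[OXOX./.O.X.]: (0,4)[OXOXX/.O.X.]+0* (1,0)[OXOX./XO.X.]+0 (1,2)[OXOX./.OXX.]+0 (1,4)[OXOX./.O.XX]+0
p2 O@[OXOXX/.O.X.]: (1,0)[OXOXX/OO.X.]+0* (1,2)[OXOXX/.OOX.]+0 (1,4)[OXOXX/.O.XO]+0
p3 X@[OXOXX/OO.X.]: (1,2)[OXOXX/OOXX.]+0* (1,4)[OXOXX/OO.XX]-1
p4 O@[OXOXX/OOXX.]: (1,4)[OXOXX/OOXXO]+0*
p5 X@[OXOXX/OOXXO] terminal +0; root [OXOX./.O.X.] d8

PV length from [OXOX./.O.X.]: 4 plies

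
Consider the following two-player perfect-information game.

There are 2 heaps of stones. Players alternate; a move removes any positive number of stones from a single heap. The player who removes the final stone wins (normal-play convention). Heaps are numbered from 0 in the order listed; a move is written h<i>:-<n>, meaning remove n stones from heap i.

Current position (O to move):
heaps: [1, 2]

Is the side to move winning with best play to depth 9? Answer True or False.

ply 1, O at (1,2) | h0:-1=-1→(0,2); h1:-1=+1→(1,1)*; h1:-2=-1→(1,0)
ply 2, X at (1,1) | h0:-1=-1→(0,1)*; h1:-1=-1→(1,0)
ply 3, O at (0,1) | h1:-1=+1→(0,0)*
ply 4: (0,0) is terminal -1 (X); from (1,2) depth 9

O winning at [(1,2)]: True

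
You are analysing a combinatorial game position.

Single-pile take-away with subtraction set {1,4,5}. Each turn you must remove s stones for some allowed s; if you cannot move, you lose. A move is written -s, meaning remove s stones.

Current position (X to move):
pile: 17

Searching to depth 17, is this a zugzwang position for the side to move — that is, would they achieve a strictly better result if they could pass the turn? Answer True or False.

zugzwang(17, X) = False

p1 X@[17]: -1[16]+1* -4[13]-1 -5[12]-1
p2 O@[16]: -1[15]-1* -4[12]-1 -5[11]-1
p3 X@[15]: -1[14]-1 -4[11]-1 -5[10]+1*
p4 O@[10]: -1[9]-1* -4[6]-1 -5[5]-1
p5 X@[9]: -1[8]+1* -4[5]-1 -5[4]-1
p6 O@[8]: -1[7]-1* -4[4]-1 -5[3]-1
p7 X@[7]: -1[6]-1 -4[3]-1 -5[2]+1*
p8 O@[2]: -1[1]-1*
p9 X@[1]: -1[0]+1*
p10 O@[0] terminal -1; root [17] d17
if X skipped the turn, O would face:
~ p1 O@[17]: -1[16]+1* -4[13]-1 -5[12]-1
~ p2 X@[16]: -1[15]-1* -4[12]-1 -5[11]-1
~ p3 O@[15]: -1[14]-1 -4[11]-1 -5[10]+1*
~ p4 X@[10]: -1[9]-1* -4[6]-1 -5[5]-1
~ p5 O@[9]: -1[8]+1* -4[5]-1 -5[4]-1
~ p6 X@[8]: -1[7]-1* -4[4]-1 -5[3]-1
~ p7 O@[7]: -1[6]-1 -4[3]-1 -5[2]+1*
~ p8 X@[2]: -1[1]-1*
~ p9 O@[1]: -1[0]+1*
~ p10 X@[0] terminal -1; root [17] d17
compare (X): move=+1 vs pass=-1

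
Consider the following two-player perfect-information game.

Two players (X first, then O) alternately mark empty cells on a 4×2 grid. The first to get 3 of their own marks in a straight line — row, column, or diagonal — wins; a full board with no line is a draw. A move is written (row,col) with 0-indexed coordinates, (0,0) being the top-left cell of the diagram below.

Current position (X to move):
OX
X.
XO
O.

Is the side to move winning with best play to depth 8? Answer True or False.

X winning at [OX/X./XO/O.]: False

p1 X@[OX/X./XO/O.]: (1,1)[OX/XX/XO/O.]+0* (3,1)[OX/X./XO/OX]+0
p2 O@[OX/XX/XO/O.]: (3,1)[OX/XX/XO/OO]+0*
p3 X@[OX/XX/XO/OO] terminal +0; root [OX/X./XO/O.] d8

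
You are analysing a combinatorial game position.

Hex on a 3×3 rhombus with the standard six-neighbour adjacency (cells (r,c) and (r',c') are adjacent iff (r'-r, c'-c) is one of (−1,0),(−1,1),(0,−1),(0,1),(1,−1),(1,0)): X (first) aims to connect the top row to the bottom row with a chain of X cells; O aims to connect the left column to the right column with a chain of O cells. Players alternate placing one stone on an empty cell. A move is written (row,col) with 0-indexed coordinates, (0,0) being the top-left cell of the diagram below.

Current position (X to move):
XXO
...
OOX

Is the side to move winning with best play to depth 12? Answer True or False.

X winning at [XXO/.../OOX]: False

p1 X@[XXO/.../OOX]: (1,0)[XXO/X../OOX]-1* (1,1)[XXO/.X./OOX]-1 (1,2)[XXO/..X/OOX]-1
p2 O@[XXO/X../OOX]: (1,1)[XXO/XO./OOX]+1* (1,2)[XXO/X.O/OOX]+1
p3 X@[XXO/XO./OOX] terminal -1; root [XXO/.../OOX] d12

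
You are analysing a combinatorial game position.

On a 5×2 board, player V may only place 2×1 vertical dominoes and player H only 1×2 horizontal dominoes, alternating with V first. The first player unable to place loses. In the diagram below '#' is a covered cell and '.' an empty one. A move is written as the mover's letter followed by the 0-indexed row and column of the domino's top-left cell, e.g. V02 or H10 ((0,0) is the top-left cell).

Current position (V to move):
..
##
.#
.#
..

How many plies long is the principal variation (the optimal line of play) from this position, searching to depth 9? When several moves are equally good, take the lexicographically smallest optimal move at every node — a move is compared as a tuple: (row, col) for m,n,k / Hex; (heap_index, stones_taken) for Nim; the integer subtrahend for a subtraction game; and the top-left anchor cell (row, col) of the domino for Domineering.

PV length from [../##/.#/.#/..]: 2 plies

[../##/.#/.#/..] V move#1: V20:-1/../##/##/##/..*, V30:-1/../##/.#/##/#.
[../##/##/##/..] H move#2: H00:+1/##/##/##/##/..*, H40:+1/../##/##/##/##
[##/##/##/##/..] end (terminal -1, V#3); searched ../##/.#/.#/.. to 9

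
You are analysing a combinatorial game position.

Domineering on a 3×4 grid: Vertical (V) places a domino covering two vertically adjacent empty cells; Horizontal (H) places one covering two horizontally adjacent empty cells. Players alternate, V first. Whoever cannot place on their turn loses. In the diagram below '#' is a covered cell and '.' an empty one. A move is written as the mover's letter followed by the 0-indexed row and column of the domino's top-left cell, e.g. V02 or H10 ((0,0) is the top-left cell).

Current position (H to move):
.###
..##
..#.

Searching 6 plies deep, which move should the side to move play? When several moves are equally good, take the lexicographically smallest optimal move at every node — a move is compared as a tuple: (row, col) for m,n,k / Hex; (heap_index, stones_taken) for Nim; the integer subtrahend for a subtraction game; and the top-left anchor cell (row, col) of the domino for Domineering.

H's best at [.###/..##/..#.]: H10

ply 1, H at .###/..##/..#. | H10=+1→.###/####/..#.*; H20=-1→.###/..##/###.
ply 2: .###/####/..#. is terminal -1 (V); from .###/..##/..#. depth 6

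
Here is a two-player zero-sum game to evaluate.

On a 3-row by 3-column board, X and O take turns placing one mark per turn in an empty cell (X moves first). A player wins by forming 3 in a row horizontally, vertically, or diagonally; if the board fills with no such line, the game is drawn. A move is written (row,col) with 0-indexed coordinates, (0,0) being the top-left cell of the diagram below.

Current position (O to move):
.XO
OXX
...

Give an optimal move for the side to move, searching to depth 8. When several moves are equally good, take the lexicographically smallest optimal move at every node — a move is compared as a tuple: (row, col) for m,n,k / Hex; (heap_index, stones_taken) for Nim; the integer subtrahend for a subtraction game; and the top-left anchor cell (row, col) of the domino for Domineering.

p1 O@[.XO/OXX/...]: (0,0)[OXO/OXX/...]-1 (2,0)[.XO/OXX/O..]-1 (2,1)[.XO/OXX/.O.]+0* (2,2)[.XO/OXX/..O]-1
p2 X@[.XO/OXX/.O.]: (0,0)[XXO/OXX/.O.]+0* (2,0)[.XO/OXX/XO.]+0 (2,2)[.XO/OXX/.OX]+0
p3 O@[XXO/OXX/.O.]: (2,0)[XXO/OXX/OO.]-1 (2,2)[XXO/OXX/.OO]+0*
p4 X@[XXO/OXX/.OO]: (2,0)[XXO/OXX/XOO]+0*
p5 O@[XXO/OXX/XOO] terminal +0; root [.XO/OXX/...] d8

O's best at [.XO/OXX/...]: (2,1)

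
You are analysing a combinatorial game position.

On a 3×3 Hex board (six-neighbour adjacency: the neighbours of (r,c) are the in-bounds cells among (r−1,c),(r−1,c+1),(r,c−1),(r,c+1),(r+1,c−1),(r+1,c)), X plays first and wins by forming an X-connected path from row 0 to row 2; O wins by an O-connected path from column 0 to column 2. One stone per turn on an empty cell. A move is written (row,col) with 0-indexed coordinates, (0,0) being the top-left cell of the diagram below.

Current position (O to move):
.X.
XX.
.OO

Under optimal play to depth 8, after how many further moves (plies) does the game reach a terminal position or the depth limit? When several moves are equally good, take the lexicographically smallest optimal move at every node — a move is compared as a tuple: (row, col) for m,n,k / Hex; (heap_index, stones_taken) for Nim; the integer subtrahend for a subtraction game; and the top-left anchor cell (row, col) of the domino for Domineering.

PV length from [.X./XX./.OO]: 1 ply

ply 1, O at .X./XX./.OO | (0,0)=-1→OX./XX./.OO; (0,2)=-1→.XO/XX./.OO; (1,2)=-1→.X./XXO/.OO; (2,0)=+1→.X./XX./OOO*
ply 2: .X./XX./OOO is terminal -1 (X); from .X./XX./.OO depth 8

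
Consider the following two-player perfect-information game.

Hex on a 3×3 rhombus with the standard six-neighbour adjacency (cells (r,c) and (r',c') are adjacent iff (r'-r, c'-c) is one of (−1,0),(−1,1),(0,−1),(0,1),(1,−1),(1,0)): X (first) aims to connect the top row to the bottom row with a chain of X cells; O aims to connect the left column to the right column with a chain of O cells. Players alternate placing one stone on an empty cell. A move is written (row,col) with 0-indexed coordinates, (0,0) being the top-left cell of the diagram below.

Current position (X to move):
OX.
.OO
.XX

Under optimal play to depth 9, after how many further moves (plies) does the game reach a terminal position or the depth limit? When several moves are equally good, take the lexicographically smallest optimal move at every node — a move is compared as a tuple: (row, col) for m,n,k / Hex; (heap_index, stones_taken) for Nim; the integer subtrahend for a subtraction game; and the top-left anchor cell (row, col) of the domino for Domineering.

p1 X@[OX./.OO/.XX]: (0,2)[OXX/.OO/.XX]-1* (1,0)[OX./XOO/.XX]-1 (2,0)[OX./.OO/XXX]-1
p2 O@[OXX/.OO/.XX]: (1,0)[OXX/OOO/.XX]+1* (2,0)[OXX/.OO/OXX]+1
p3 X@[OXX/OOO/.XX] terminal -1; root [OX./.OO/.XX] d9

PV length from [OX./.OO/.XX]: 2 plies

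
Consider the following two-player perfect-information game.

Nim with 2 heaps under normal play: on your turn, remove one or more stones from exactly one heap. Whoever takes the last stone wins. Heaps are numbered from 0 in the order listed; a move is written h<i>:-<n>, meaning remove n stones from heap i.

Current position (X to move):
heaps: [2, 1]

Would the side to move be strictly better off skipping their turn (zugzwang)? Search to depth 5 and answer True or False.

zugzwang((2,1), X) = False

p1 X@[(2,1)]: h0:-1[(1,1)]+1* h0:-2[(0,1)]-1 h1:-1[(2,0)]-1
p2 O@[(1,1)]: h0:-1[(0,1)]-1* h1:-1[(1,0)]-1
p3 X@[(0,1)]: h1:-1[(0,0)]+1*
p4 O@[(0,0)] terminal -1; root [(2,1)] d5
if X skipped the turn, O would face:
~ p1 O@[(2,1)]: h0:-1[(1,1)]+1* h0:-2[(0,1)]-1 h1:-1[(2,0)]-1
~ p2 X@[(1,1)]: h0:-1[(0,1)]-1* h1:-1[(1,0)]-1
~ p3 O@[(0,1)]: h1:-1[(0,0)]+1*
~ p4 X@[(0,0)] terminal -1; root [(2,1)] d5
compare (X): move=+1 vs pass=-1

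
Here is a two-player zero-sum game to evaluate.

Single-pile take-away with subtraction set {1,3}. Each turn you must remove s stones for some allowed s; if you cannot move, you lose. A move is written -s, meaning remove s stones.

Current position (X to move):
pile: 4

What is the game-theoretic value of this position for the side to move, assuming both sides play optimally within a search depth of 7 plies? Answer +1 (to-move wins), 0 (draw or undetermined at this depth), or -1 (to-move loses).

value(4, X) = -1

p1 X@[4]: -1[3]-1* -3[1]-1
p2 O@[3]: -1[2]+1* -3[0]+1
p3 X@[2]: -1[1]-1*
p4 O@[1]: -1[0]+1*
p5 X@[0] terminal -1; root [4] d7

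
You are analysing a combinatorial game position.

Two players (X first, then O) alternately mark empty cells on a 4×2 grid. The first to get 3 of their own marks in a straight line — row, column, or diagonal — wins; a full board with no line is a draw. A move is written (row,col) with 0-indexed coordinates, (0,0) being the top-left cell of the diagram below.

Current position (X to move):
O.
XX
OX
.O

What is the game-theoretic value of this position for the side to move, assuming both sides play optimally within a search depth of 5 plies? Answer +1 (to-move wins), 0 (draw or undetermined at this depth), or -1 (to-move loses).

value(O./XX/OX/.O, X) = +1

p1 X@[O./XX/OX/.O]: (0,1)[OX/XX/OX/.O]+1* (3,0)[O./XX/OX/XO]+0
p2 O@[OX/XX/OX/.O] terminal -1; root [O./XX/OX/.O] d5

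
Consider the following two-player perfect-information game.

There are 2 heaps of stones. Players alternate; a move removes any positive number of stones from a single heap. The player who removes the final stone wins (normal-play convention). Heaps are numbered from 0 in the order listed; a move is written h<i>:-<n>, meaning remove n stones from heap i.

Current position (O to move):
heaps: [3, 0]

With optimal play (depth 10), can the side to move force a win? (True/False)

[(3,0)] O move#1: h0:-1:-1/(2,0), h0:-2:-1/(1,0), h0:-3:+1/(0,0)*
[(0,0)] end (terminal -1, X#2); searched (3,0) to 10

O winning at [(3,0)]: True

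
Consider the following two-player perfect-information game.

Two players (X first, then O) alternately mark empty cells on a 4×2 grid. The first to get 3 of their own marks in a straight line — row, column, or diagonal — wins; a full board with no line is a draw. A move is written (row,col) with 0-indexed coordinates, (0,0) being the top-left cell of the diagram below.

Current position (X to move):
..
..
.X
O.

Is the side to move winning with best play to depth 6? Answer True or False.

[../../.X/O.] X move#1: (0,0):+0/X./../.X/O., (0,1):+0/.X/../.X/O., (1,0):+0/../X./.X/O., (1,1):+1/../.X/.X/O.*, (2,0):+0/../../XX/O., (3,1):+0/../../.X/OX
[../.X/.X/O.] O move#2: (0,0):-1/O./.X/.X/O.*, (0,1):-1/.O/.X/.X/O., (1,0):-1/../OX/.X/O., (2,0):-1/../.X/OX/O., (3,1):-1/../.X/.X/OO
[O./.X/.X/O.] X move#3: (0,1):+1/OX/.X/.X/O.*, (1,0):+1/O./XX/.X/O., (2,0):+1/O./.X/XX/O., (3,1):+1/O./.X/.X/OX
[OX/.X/.X/O.] end (terminal -1, O#4); searched ../../.X/O. to 6

X winning at [../../.X/O.]: True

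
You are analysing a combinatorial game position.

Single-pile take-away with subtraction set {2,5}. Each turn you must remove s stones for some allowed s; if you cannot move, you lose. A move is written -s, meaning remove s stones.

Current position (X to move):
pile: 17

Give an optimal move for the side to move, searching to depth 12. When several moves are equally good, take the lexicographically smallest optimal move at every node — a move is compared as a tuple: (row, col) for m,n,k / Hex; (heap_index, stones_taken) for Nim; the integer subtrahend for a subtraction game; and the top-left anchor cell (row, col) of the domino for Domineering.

ply 1, X at 17 | -2=+1→15*; -5=-1→12
ply 2, O at 15 | -2=-1→13*; -5=-1→10
ply 3, X at 13 | -2=+1→11*; -5=+1→8
ply 4, O at 11 | -2=-1→9*; -5=-1→6
ply 5, X at 9 | -2=+1→7*; -5=+1→4
ply 6, O at 7 | -2=-1→5*; -5=-1→2
ply 7, X at 5 | -2=-1→3; -5=+1→0*
ply 8: 0 is terminal -1 (O); from 17 depth 12

X's best at [17]: -2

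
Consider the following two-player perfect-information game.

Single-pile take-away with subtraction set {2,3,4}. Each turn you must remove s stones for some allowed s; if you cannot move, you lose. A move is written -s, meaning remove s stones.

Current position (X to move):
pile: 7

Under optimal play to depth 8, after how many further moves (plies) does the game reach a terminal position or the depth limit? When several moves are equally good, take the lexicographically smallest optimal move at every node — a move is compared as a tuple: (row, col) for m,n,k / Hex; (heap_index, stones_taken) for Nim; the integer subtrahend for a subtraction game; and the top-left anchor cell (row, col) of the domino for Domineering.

p1 X@[7]: -2[5]-1* -3[4]-1 -4[3]-1
p2 O@[5]: -2[3]-1 -3[2]-1 -4[1]+1*
p3 X@[1] terminal -1; root [7] d8

PV length from [7]: 2 plies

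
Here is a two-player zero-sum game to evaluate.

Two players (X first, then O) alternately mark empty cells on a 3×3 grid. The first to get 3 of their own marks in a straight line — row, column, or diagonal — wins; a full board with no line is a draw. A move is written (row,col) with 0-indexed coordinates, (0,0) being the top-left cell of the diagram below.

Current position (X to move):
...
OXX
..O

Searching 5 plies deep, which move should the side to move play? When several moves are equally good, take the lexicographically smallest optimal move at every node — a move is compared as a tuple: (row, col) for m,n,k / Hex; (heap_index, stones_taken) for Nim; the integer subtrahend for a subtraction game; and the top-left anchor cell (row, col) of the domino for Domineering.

[.../OXX/..O] X move#1: (0,0):+0/X../OXX/..O*, (0,1):+0/.X./OXX/..O, (0,2):-1/..X/OXX/..O, (2,0):+0/.../OXX/X.O, (2,1):+0/.../OXX/.XO
[X../OXX/..O] O move#2: (0,1):+0/XO./OXX/..O*, (0,2):+0/X.O/OXX/..O, (2,0):+0/X../OXX/O.O, (2,1):+0/X../OXX/.OO
[XO./OXX/..O] X move#3: (0,2):+0/XOX/OXX/..O*, (2,0):+0/XO./OXX/X.O, (2,1):+0/XO./OXX/.XO
[XOX/OXX/..O] O move#4: (2,0):+0/XOX/OXX/O.O*, (2,1):-1/XOX/OXX/.OO
[XOX/OXX/O.O] X move#5: (2,1):+0/XOX/OXX/OXO*
[XOX/OXX/OXO] end (terminal +0, O#6); searched .../OXX/..O to 5

X's best at [.../OXX/..O]: (0,0)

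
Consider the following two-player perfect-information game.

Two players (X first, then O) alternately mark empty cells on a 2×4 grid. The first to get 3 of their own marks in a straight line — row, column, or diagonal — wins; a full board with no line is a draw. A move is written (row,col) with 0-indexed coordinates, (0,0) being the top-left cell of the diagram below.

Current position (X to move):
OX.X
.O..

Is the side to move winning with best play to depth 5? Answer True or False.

X winning at [OX.X/.O..]: True

p1 X@[OX.X/.O..]: (0,2)[OXXX/.O..]+1* (1,0)[OX.X/XO..]+0 (1,2)[OX.X/.OX.]+0 (1,3)[OX.X/.O.X]+0
p2 O@[OXXX/.O..] terminal -1; root [OX.X/.O..] d5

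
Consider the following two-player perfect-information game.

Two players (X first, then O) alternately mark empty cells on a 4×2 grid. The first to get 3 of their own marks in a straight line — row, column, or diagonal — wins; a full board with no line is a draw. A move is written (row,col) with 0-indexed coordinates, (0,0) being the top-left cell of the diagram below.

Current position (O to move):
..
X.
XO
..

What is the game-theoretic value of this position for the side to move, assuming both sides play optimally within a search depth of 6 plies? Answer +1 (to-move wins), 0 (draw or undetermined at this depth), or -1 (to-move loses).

value(../X./XO/.., O) = -1

[../X./XO/..] O move#1: (0,0):-1/O./X./XO/..*, (0,1):-1/.O/X./XO/.., (1,1):-1/../XO/XO/.., (3,0):-1/../X./XO/O., (3,1):-1/../X./XO/.O
[O./X./XO/..] X move#2: (0,1):+0/OX/X./XO/.., (1,1):+0/O./XX/XO/.., (3,0):+1/O./X./XO/X.*, (3,1):+0/O./X./XO/.X
[O./X./XO/X.] end (terminal -1, O#3); searched ../X./XO/.. to 6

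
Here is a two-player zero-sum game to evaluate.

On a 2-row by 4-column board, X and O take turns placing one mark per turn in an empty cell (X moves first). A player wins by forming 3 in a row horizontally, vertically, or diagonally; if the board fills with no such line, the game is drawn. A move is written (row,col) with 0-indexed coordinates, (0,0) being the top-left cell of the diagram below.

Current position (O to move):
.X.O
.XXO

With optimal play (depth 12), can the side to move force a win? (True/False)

ply 1, O at .X.O/.XXO | (0,0)=-1→OX.O/.XXO; (0,2)=-1→.XOO/.XXO; (1,0)=+0→.X.O/OXXO*
ply 2, X at .X.O/OXXO | (0,0)=+0→XX.O/OXXO*; (0,2)=+0→.XXO/OXXO
ply 3, O at XX.O/OXXO | (0,2)=+0→XXOO/OXXO*
ply 4: XXOO/OXXO is terminal +0 (X); from .X.O/.XXO depth 12

O winning at [.X.O/.XXO]: False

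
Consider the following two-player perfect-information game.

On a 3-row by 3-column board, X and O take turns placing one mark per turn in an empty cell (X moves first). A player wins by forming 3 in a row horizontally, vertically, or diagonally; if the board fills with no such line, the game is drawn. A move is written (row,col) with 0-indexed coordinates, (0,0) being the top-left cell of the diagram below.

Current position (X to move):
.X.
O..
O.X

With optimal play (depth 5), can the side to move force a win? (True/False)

X winning at [.X./O../O.X]: True

ply 1, X at .X./O../O.X | (0,0)=+1→XX./O../O.X*; (0,2)=-1→.XX/O../O.X; (1,1)=-1→.X./OX./O.X; (1,2)=-1→.X./O.X/O.X; (2,1)=-1→.X./O../OXX
ply 2, O at XX./O../O.X | (0,2)=-1→XXO/O../O.X*; (1,1)=-1→XX./OO./O.X; (1,2)=-1→XX./O.O/O.X; (2,1)=-1→XX./O../OOX
ply 3, X at XXO/O../O.X | (1,1)=+1→XXO/OX./O.X*; (1,2)=-1→XXO/O.X/O.X; (2,1)=-1→XXO/O../OXX
ply 4: XXO/OX./O.X is terminal -1 (O); from .X./O../O.X depth 5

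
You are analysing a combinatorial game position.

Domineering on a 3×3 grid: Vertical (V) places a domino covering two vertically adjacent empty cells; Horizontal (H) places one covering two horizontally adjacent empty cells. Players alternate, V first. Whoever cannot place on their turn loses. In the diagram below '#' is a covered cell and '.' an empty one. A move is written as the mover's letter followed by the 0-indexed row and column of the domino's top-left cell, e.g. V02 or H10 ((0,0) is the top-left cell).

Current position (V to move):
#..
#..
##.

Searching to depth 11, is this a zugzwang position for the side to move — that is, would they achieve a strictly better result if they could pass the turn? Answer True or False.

p1 V@[#../#../##.]: V01[##./##./##.]+1* V02[#.#/#.#/##.]+1 V12[#../#.#/###]-1
p2 H@[##./##./##.] terminal -1; root [#../#../##.] d11
suppose V passes — search the same position with H to move:
pass> p1 H@[#../#../##.]: H01[###/#../##.]-1 H11[#../###/##.]+1*
pass> p2 V@[#../###/##.] terminal -1; root [#../#../##.] d11
for V: play +1, pass -1

zugzwang(#../#../##., V) = False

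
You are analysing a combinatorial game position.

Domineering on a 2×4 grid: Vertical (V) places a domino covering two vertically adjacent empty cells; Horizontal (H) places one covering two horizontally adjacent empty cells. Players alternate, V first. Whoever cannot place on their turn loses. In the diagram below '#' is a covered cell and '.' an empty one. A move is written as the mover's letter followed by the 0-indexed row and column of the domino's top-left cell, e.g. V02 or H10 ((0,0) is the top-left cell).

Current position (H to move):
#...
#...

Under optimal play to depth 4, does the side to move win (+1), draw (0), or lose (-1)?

p1 H@[#.../#...]: H01[###./#...]+1* H02[#.##/#...]+1 H11[#.../###.]+1 H12[#.../#.##]+1
p2 V@[###./#...]: V03[####/#..#]-1*
p3 H@[####/#..#]: H11[####/####]+1*
p4 V@[####/####] terminal -1; root [#.../#...] d4

value(#.../#..., H) = +1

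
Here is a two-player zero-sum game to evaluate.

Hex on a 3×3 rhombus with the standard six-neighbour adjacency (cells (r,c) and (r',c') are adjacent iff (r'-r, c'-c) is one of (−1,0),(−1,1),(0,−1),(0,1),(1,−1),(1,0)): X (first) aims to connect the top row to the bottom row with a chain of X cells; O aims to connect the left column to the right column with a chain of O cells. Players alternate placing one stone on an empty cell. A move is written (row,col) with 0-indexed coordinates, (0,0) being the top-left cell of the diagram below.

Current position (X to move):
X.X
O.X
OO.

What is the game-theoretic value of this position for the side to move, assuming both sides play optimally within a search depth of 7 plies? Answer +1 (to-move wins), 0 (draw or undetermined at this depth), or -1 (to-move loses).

value(X.X/O.X/OO., X) = +1

p1 X@[X.X/O.X/OO.]: (0,1)[XXX/O.X/OO.]-1 (1,1)[X.X/OXX/OO.]-1 (2,2)[X.X/O.X/OOX]+1*
p2 O@[X.X/O.X/OOX] terminal -1; root [X.X/O.X/OO.] d7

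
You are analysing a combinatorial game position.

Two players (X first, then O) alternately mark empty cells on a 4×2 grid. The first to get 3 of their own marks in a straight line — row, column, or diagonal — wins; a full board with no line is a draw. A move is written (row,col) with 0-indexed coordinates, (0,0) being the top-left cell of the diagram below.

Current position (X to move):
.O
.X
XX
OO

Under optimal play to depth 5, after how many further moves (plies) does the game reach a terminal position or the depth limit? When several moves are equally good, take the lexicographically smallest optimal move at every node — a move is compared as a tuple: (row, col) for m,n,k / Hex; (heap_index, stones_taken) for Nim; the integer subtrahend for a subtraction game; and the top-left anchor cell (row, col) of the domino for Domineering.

PV length from [.O/.X/XX/OO]: 2 plies

p1 X@[.O/.X/XX/OO]: (0,0)[XO/.X/XX/OO]+0* (1,0)[.O/XX/XX/OO]+0
p2 O@[XO/.X/XX/OO]: (1,0)[XO/OX/XX/OO]+0*
p3 X@[XO/OX/XX/OO] terminal +0; root [.O/.X/XX/OO] d5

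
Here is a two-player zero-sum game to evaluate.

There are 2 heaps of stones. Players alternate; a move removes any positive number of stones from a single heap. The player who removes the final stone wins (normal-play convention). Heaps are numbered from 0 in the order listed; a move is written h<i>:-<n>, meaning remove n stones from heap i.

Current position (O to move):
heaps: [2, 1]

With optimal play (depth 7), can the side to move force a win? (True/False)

ply 1, O at (2,1) | h0:-1=+1→(1,1)*; h0:-2=-1→(0,1); h1:-1=-1→(2,0)
ply 2, X at (1,1) | h0:-1=-1→(0,1)*; h1:-1=-1→(1,0)
ply 3, O at (0,1) | h1:-1=+1→(0,0)*
ply 4: (0,0) is terminal -1 (X); from (2,1) depth 7

O winning at [(2,1)]: True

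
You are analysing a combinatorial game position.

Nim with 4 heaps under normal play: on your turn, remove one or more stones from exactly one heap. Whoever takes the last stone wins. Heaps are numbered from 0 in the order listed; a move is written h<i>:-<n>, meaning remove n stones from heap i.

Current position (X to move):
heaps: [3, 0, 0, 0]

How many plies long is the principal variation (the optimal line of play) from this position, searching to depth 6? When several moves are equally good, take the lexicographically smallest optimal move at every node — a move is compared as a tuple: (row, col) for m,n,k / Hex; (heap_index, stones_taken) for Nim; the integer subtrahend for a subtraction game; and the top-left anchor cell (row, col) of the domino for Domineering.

p1 X@[(3,0,0,0)]: h0:-1[(2,0,0,0)]-1 h0:-2[(1,0,0,0)]-1 h0:-3[(0,0,0,0)]+1*
p2 O@[(0,0,0,0)] terminal -1; root [(3,0,0,0)] d6

PV length from [(3,0,0,0)]: 1 ply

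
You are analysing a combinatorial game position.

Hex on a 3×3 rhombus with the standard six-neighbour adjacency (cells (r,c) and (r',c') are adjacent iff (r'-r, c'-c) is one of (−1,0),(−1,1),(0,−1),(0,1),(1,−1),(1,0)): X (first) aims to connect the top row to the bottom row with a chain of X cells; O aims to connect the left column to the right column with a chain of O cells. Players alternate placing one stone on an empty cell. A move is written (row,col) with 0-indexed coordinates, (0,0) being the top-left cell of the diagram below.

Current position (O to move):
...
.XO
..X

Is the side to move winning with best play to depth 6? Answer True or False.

[.../.XO/..X] O move#1: (0,0):-1/O../.XO/..X*, (0,1):-1/.O./.XO/..X, (0,2):-1/..O/.XO/..X, (1,0):-1/.../OXO/..X, (2,0):-1/.../.XO/O.X, (2,1):-1/.../.XO/.OX
[O../.XO/..X] X move#2: (0,1):+1/OX./.XO/..X*, (0,2):+1/O.X/.XO/..X, (1,0):+1/O../XXO/..X, (2,0):+1/O../.XO/X.X, (2,1):+1/O../.XO/.XX
[OX./.XO/..X] O move#3: (0,2):-1/OXO/.XO/..X*, (1,0):-1/OX./OXO/..X, (2,0):-1/OX./.XO/O.X, (2,1):-1/OX./.XO/.OX
[OXO/.XO/..X] X move#4: (1,0):+1/OXO/XXO/..X*, (2,0):+1/OXO/.XO/X.X, (2,1):+1/OXO/.XO/.XX
[OXO/XXO/..X] O move#5: (2,0):-1/OXO/XXO/O.X*, (2,1):-1/OXO/XXO/.OX
[OXO/XXO/O.X] X move#6: (2,1):+1/OXO/XXO/OXX*
[OXO/XXO/OXX] end (terminal -1, O#7); searched .../.XO/..X to 6

O winning at [.../.XO/..X]: False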